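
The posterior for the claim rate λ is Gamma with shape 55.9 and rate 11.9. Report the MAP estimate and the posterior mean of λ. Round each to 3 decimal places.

Mode = (α−1)/β = 54.9/11.9 = 4.613.
Mean = α/β = 55.9/11.9 = 4.697.

MAP: 4.613. Posterior mean: 4.697.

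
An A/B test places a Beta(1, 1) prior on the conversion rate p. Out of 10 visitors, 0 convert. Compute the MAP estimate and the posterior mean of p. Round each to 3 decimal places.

MAP = 0.000, posterior mean = 0.083

Posterior: Beta(1+0, 1+10) = Beta(1, 11).
Since α = 1 ≤ 1 and β > 1, the Beta density is monotone decreasing on [0,1]; the mode is at 0.
Mean = 1/(1+11) = 0.083.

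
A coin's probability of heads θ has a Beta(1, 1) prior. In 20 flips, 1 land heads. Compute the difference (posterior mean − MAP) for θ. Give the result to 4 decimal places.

Posterior: Beta(1+1, 1+19) = Beta(2, 20).
Mode = (2−1)/(2+20−2) = 1/20 = 0.0500.
With a flat prior the MAP equals the MLE, 1/20.
Mean = 2/(2+20) = 2/22 = 0.0909.
Difference = 0.0909 − 0.0500 = 0.0409.
The mean is pulled above the mode by the posterior's right skew.

0.0409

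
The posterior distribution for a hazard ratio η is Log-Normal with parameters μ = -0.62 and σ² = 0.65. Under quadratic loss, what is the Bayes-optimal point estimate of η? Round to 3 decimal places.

0.745

Mode = exp(μ − σ²) = exp(-1.27) = 0.281.
Mean = exp(μ + σ²/2) = exp(-0.295) = 0.745.
Quadratic loss ⇒ the optimal estimator is the posterior mean.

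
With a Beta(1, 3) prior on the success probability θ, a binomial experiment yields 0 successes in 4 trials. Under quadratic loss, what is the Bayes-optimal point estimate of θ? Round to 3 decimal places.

0.125

Posterior: Beta(1+0, 3+4) = Beta(1, 7).
Since α = 1 ≤ 1 and β > 1, the Beta density is monotone decreasing on [0,1]; the mode is at 0.
Mean = 1/(1+7) = 0.125.
Quadratic loss ⇒ the optimal estimator is the posterior mean.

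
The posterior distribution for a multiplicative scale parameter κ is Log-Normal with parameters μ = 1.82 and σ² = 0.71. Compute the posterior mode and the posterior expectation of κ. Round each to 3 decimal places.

Mode = exp(μ − σ²) = exp(1.11) = 3.034.
Mean = exp(μ + σ²/2) = exp(2.175) = 8.802.

MAP = 3.034, posterior mean = 8.802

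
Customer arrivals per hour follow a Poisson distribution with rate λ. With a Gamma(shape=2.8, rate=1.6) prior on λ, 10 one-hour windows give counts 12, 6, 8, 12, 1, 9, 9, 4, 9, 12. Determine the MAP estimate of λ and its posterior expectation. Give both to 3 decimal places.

Σ counts = 82. Posterior: Gamma(shape = 2.8+82 = 84.8, rate = 1.6+10 = 11.6).
Mode = (α−1)/β = 83.8/11.6 = 7.224.
Mean = α/β = 84.8/11.6 = 7.310.

λ_MAP = 7.224, E[λ|data] = 7.310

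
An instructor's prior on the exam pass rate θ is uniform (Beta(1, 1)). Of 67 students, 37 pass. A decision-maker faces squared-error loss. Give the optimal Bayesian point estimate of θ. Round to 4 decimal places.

Posterior: Beta(1+37, 1+30) = Beta(38, 31).
Mode = (38−1)/(38+31−2) = 37/67 = 0.5522.
With a flat prior the MAP equals the MLE, 37/67.
Mean = 38/(38+31) = 38/69 = 0.5507.
Squared-error loss ⇒ the optimal estimator is the posterior mean.

0.5507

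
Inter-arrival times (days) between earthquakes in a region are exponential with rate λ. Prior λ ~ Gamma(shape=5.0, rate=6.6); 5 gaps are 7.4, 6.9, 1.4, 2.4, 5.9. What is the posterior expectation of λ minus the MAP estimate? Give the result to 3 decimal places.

0.033

Σ times = 24.0. Posterior: Gamma(shape = 5.0+5 = 10.0, rate = 6.6+24.0 = 30.6).
Mode = (α−1)/β = 9.0/30.6 = 0.294.
Mean = α/β = 10.0/30.6 = 0.327.
Difference = 0.327 − 0.294 = 0.033.
Right-skewed posterior ⇒ mode < mean.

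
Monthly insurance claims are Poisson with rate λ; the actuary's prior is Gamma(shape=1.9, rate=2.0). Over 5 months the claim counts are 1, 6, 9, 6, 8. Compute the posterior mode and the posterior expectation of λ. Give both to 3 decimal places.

MAP = 4.414, posterior mean = 4.557

Σ counts = 30. Posterior: Gamma(shape = 1.9+30 = 31.9, rate = 2.0+5 = 7.0).
Mode = (α−1)/β = 30.9/7.0 = 4.414.
Mean = α/β = 31.9/7.0 = 4.557.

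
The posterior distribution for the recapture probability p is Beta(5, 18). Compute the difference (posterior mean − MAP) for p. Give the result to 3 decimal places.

Mode = (5−1)/(5+18−2) = 4/21 = 0.190.
Mean = 5/(5+18) = 5/23 = 0.217.
Difference = 0.217 − 0.190 = 0.027.
The mean is pulled above the mode by the posterior's right skew.

0.027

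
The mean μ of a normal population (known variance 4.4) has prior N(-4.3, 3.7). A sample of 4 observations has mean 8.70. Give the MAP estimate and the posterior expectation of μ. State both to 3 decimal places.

MAP: 5.721. Posterior mean: 5.721.

Posterior for μ is Normal. Precision-weighted mean: (1/3.7·-4.3 + 4/4.4·8.70) / (1/3.7 + 4/4.4) = 5.721.
A Normal posterior is symmetric, so mode = mean.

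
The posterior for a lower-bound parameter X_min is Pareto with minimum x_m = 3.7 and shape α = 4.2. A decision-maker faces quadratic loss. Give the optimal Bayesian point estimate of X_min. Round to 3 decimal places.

The Pareto density is strictly decreasing on [x_m, ∞), so the mode is x_m = 3.700.
Mean = α·x_m/(α−1) = 4.2·3.7/3.2 = 4.856.
Quadratic loss ⇒ the optimal estimator is the posterior mean.

4.856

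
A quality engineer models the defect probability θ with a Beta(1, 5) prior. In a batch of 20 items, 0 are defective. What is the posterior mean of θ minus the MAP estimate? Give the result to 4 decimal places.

Posterior: Beta(1+0, 5+20) = Beta(1, 25).
Since α = 1 ≤ 1 and β > 1, the Beta density is monotone decreasing on [0,1]; the mode is at 0.
Mean = 1/(1+25) = 0.0385.
Difference = 0.0385 − 0.0000 = 0.0385.
The posterior is right-skewed, so the mean exceeds the mode.

0.0385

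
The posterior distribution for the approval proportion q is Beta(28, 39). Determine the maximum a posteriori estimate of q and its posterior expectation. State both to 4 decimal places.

Mode = (28−1)/(28+39−2) = 27/65 = 0.4154.
Mean = 28/(28+39) = 28/67 = 0.4179.
Mean > mode: the posterior has a right tail.

MAP = 0.4154; posterior mean = 0.4179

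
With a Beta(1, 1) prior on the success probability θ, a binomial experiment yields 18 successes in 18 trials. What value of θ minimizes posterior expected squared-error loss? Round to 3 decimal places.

Posterior: Beta(1+18, 1+0) = Beta(19, 1).
Since β = 1 ≤ 1 and α > 1, the Beta density is monotone increasing on [0,1]; the mode is at 1.
Mean = 19/(19+1) = 0.950.
Squared-error loss ⇒ the optimal estimator is the posterior mean.

0.950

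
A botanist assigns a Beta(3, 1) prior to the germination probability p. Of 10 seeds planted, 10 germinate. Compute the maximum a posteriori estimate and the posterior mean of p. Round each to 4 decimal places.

Posterior: Beta(3+10, 1+0) = Beta(13, 1).
Since β = 1 ≤ 1 and α > 1, the Beta density is monotone increasing on [0,1]; the mode is at 1.
Mean = 13/(13+1) = 0.9286.

MAP: 1.0000. Posterior mean: 0.9286.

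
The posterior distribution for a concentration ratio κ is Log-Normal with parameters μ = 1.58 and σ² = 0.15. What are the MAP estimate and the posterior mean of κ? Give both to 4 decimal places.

Mode = exp(μ − σ²) = exp(1.43) = 4.1787.
Mean = exp(μ + σ²/2) = exp(1.655) = 5.2331.

MAP: 4.1787. Posterior mean: 5.2331.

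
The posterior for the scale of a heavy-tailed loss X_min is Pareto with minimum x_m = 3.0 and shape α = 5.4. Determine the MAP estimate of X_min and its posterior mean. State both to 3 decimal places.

The Pareto density is strictly decreasing on [x_m, ∞), so the mode is x_m = 3.000.
Mean = α·x_m/(α−1) = 5.4·3.0/4.4 = 3.682.
The posterior is right-skewed, so the mean exceeds the mode.

MAP = 3.000, posterior mean = 3.682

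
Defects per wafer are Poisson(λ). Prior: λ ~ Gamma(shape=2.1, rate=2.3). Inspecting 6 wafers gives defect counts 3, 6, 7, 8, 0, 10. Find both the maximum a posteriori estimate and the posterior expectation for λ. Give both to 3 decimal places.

Σ counts = 34. Posterior: Gamma(shape = 2.1+34 = 36.1, rate = 2.3+6 = 8.3).
Mode = (α−1)/β = 35.1/8.3 = 4.229.
Mean = α/β = 36.1/8.3 = 4.349.

maximum a posteriori estimate = 4.229, posterior expectation = 4.349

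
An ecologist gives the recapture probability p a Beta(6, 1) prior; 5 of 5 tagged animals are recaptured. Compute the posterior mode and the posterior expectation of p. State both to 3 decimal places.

Posterior: Beta(6+5, 1+0) = Beta(11, 1).
Since β = 1 ≤ 1 and α > 1, the Beta density is monotone increasing on [0,1]; the mode is at 1.
Mean = 11/(11+1) = 0.917.

p_MAP = 1.000, E[p|data] = 0.917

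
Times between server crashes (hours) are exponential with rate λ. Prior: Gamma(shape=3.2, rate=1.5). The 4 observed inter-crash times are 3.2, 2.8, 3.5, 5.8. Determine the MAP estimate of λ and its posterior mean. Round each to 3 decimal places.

MAP = 0.369, posterior mean = 0.429

Σ times = 15.3. Posterior: Gamma(shape = 3.2+4 = 7.2, rate = 1.5+15.3 = 16.8).
Mode = (α−1)/β = 6.2/16.8 = 0.369.
Mean = α/β = 7.2/16.8 = 0.429.
The posterior is right-skewed, so the mean exceeds the mode.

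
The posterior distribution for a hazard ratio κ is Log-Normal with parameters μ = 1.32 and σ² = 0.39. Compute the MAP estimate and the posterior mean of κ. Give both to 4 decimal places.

Mode = exp(μ − σ²) = exp(0.93) = 2.5345.
Mean = exp(μ + σ²/2) = exp(1.515) = 4.5494.

MAP = 2.5345; posterior mean = 4.5494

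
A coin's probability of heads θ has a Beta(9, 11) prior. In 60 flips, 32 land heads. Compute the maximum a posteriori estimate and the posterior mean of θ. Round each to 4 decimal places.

Posterior: Beta(9+32, 11+28) = Beta(41, 39).
Mode = (41−1)/(41+39−2) = 40/78 = 0.5128.
Mean = 41/(41+39) = 41/80 = 0.5125.
The posterior is left-skewed, so the mode exceeds the mean.

θ_MAP = 0.5128, E[θ|data] = 0.5125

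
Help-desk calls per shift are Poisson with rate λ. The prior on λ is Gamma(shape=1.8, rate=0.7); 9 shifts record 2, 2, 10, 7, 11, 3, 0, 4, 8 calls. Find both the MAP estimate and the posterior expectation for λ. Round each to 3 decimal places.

λ_MAP = 4.928, E[λ|data] = 5.031

Σ counts = 47. Posterior: Gamma(shape = 1.8+47 = 48.8, rate = 0.7+9 = 9.7).
Mode = (α−1)/β = 47.8/9.7 = 4.928.
Mean = α/β = 48.8/9.7 = 5.031.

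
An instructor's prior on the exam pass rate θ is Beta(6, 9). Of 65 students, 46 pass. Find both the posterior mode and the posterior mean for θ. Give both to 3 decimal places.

Posterior: Beta(6+46, 9+19) = Beta(52, 28).
Mode = (52−1)/(52+28−2) = 51/78 = 0.654.
Mean = 52/(52+28) = 52/80 = 0.650.

θ_MAP = 0.654, E[θ|data] = 0.650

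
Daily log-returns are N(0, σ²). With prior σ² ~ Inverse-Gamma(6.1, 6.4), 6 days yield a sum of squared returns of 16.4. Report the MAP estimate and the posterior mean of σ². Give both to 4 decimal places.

Posterior: Inverse-Gamma(shape = 6.1+6/2 = 9.1, scale = 6.4+16.4/2 = 14.6).
Mode = β/(α+1) = 14.6/10.1 = 1.4455.
Mean = β/(α−1) = 14.6/8.1 = 1.8025.

MAP = 1.4455; posterior mean = 1.8025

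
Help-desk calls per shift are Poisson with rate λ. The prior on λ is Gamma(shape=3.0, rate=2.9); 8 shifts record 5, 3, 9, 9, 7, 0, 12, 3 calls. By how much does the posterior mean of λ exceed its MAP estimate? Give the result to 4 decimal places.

0.0917

Σ counts = 48. Posterior: Gamma(shape = 3.0+48 = 51.0, rate = 2.9+8 = 10.9).
Mode = (α−1)/β = 50.0/10.9 = 4.5872.
Mean = α/β = 51.0/10.9 = 4.6789.
Difference = 4.6789 − 4.5872 = 0.0917.
Right-skewed posterior ⇒ mode < mean.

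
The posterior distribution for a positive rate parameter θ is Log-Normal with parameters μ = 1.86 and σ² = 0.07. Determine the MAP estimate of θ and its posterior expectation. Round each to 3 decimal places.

Mode = exp(μ − σ²) = exp(1.79) = 5.989.
Mean = exp(μ + σ²/2) = exp(1.895) = 6.653.

MAP = 5.989, posterior mean = 6.653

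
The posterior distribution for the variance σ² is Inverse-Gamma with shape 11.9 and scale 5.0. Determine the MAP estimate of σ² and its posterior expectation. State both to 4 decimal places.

Mode = β/(α+1) = 5.0/12.9 = 0.3876.
Mean = β/(α−1) = 5.0/10.9 = 0.4587.

σ²_MAP = 0.3876, E[σ²|data] = 0.4587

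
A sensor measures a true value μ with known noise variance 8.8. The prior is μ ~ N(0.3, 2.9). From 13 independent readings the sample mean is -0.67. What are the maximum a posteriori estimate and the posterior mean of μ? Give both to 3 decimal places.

Posterior for μ is Normal. Precision-weighted mean: (1/2.9·0.3 + 13/8.8·-0.67) / (1/2.9 + 13/8.8) = -0.486.
A Normal posterior is symmetric, so mode = mean.

MAP = -0.486; posterior mean = -0.486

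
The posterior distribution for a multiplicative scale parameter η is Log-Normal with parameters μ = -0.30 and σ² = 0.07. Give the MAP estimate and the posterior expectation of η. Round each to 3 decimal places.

Mode = exp(μ − σ²) = exp(-0.37) = 0.691.
Mean = exp(μ + σ²/2) = exp(-0.265) = 0.767.
The posterior is right-skewed, so the mean exceeds the mode.

η_MAP = 0.691, E[η|data] = 0.767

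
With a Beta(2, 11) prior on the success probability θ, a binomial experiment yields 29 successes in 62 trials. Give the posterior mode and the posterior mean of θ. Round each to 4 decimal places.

Posterior: Beta(2+29, 11+33) = Beta(31, 44).
Mode = (31−1)/(31+44−2) = 30/73 = 0.4110.
Mean = 31/(31+44) = 31/75 = 0.4133.

MAP = 0.4110; posterior mean = 0.4133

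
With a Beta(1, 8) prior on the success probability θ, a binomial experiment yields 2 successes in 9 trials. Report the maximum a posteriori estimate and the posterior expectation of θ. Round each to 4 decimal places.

Posterior: Beta(1+2, 8+7) = Beta(3, 15).
Mode = (3−1)/(3+15−2) = 2/16 = 0.1250.
Mean = 3/(3+15) = 3/18 = 0.1667.

maximum a posteriori estimate = 0.1250, posterior expectation = 0.1667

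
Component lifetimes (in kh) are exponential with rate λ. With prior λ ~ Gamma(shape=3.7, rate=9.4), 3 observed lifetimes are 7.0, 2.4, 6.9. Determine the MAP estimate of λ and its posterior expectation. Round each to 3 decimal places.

Σ times = 16.3. Posterior: Gamma(shape = 3.7+3 = 6.7, rate = 9.4+16.3 = 25.7).
Mode = (α−1)/β = 5.7/25.7 = 0.222.
Mean = α/β = 6.7/25.7 = 0.261.

λ_MAP = 0.222, E[λ|data] = 0.261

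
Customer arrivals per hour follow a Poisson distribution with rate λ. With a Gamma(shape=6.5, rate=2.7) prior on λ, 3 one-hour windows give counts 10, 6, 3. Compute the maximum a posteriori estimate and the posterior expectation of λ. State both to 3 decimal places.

Σ counts = 19. Posterior: Gamma(shape = 6.5+19 = 25.5, rate = 2.7+3 = 5.7).
Mode = (α−1)/β = 24.5/5.7 = 4.298.
Mean = α/β = 25.5/5.7 = 4.474.

MAP: 4.298. Posterior mean: 4.474.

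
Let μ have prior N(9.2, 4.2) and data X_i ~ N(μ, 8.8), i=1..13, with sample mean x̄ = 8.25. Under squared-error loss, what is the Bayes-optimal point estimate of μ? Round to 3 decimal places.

8.382

Posterior for μ is Normal. Precision-weighted mean: (1/4.2·9.2 + 13/8.8·8.25) / (1/4.2 + 13/8.8) = 8.382.
A Normal posterior is symmetric, so mode = mean.
Squared-error loss ⇒ the optimal estimator is the posterior mean.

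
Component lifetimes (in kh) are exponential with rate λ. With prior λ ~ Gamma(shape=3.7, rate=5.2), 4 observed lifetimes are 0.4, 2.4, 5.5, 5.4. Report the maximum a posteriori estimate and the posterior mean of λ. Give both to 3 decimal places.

Σ times = 13.7. Posterior: Gamma(shape = 3.7+4 = 7.7, rate = 5.2+13.7 = 18.9).
Mode = (α−1)/β = 6.7/18.9 = 0.354.
Mean = α/β = 7.7/18.9 = 0.407.

MAP: 0.354. Posterior mean: 0.407.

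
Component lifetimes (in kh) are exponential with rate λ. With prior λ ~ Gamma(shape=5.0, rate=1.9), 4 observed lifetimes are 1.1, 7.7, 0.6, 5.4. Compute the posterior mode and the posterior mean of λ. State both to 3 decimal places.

Σ times = 14.8. Posterior: Gamma(shape = 5.0+4 = 9.0, rate = 1.9+14.8 = 16.7).
Mode = (α−1)/β = 8.0/16.7 = 0.479.
Mean = α/β = 9.0/16.7 = 0.539.

MAP: 0.479. Posterior mean: 0.539.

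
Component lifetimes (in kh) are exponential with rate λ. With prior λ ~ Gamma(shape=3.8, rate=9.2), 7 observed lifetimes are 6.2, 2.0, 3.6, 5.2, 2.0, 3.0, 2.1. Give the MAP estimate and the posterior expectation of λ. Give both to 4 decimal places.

Σ times = 24.1. Posterior: Gamma(shape = 3.8+7 = 10.8, rate = 9.2+24.1 = 33.3).
Mode = (α−1)/β = 9.8/33.3 = 0.2943.
Mean = α/β = 10.8/33.3 = 0.3243.
Right-skewed posterior ⇒ mode < mean.

MAP: 0.2943. Posterior mean: 0.3243.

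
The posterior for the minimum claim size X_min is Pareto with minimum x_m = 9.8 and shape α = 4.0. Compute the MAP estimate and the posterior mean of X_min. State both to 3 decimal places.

X_min_MAP = 9.800, E[X_min|data] = 13.067

The Pareto density is strictly decreasing on [x_m, ∞), so the mode is x_m = 9.800.
Mean = α·x_m/(α−1) = 4.0·9.8/3.0 = 13.067.
The mean is pulled above the mode by the posterior's right skew.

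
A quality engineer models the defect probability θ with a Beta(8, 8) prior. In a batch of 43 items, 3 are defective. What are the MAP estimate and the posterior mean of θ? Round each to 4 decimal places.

Posterior: Beta(8+3, 8+40) = Beta(11, 48).
Mode = (11−1)/(11+48−2) = 10/57 = 0.1754.
Mean = 11/(11+48) = 11/59 = 0.1864.

MAP = 0.1754, posterior mean = 0.1864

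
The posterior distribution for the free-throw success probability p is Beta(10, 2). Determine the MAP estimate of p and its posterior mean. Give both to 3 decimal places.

Mode = (10−1)/(10+2−2) = 9/10 = 0.900.
Mean = 10/(10+2) = 10/12 = 0.833.
The posterior is left-skewed, so the mode exceeds the mean.

p_MAP = 0.900, E[p|data] = 0.833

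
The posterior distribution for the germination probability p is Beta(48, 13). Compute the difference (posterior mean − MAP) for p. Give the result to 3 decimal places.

-0.010

Mode = (48−1)/(48+13−2) = 47/59 = 0.797.
Mean = 48/(48+13) = 48/61 = 0.787.
Difference = 0.787 − 0.797 = -0.010.
The mean is pulled below the mode by the posterior's left skew.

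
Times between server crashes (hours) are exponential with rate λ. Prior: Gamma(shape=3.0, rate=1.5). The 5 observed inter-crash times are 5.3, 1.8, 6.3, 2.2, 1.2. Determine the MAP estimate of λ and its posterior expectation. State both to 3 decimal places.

Σ times = 16.8. Posterior: Gamma(shape = 3.0+5 = 8.0, rate = 1.5+16.8 = 18.3).
Mode = (α−1)/β = 7.0/18.3 = 0.383.
Mean = α/β = 8.0/18.3 = 0.437.

MAP estimate = 0.383, posterior expectation = 0.437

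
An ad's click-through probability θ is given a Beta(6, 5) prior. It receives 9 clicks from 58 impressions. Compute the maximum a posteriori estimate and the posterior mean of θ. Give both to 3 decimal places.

Posterior: Beta(6+9, 5+49) = Beta(15, 54).
Mode = (15−1)/(15+54−2) = 14/67 = 0.209.
Mean = 15/(15+54) = 15/69 = 0.217.
Right-skewed posterior ⇒ mode < mean.

MAP: 0.209. Posterior mean: 0.217.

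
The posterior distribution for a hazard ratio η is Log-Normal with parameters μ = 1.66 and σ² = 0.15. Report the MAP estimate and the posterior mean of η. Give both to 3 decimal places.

MAP: 4.527. Posterior mean: 5.669.

Mode = exp(μ − σ²) = exp(1.51) = 4.527.
Mean = exp(μ + σ²/2) = exp(1.735) = 5.669.
The posterior is right-skewed, so the mean exceeds the mode.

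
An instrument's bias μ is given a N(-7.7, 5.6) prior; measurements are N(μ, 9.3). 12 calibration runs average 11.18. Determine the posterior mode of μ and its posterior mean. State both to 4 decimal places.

Posterior for μ is Normal. Precision-weighted mean: (1/5.6·-7.7 + 12/9.3·11.18) / (1/5.6 + 12/9.3) = 8.8848.
A Normal posterior is symmetric, so mode = mean.

MAP: 8.8848. Posterior mean: 8.8848.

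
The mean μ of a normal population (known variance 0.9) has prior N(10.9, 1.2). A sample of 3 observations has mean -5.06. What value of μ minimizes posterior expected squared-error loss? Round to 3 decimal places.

-1.868

Posterior for μ is Normal. Precision-weighted mean: (1/1.2·10.9 + 3/0.9·-5.06) / (1/1.2 + 3/0.9) = -1.868.
A Normal posterior is symmetric, so mode = mean.
Squared-error loss ⇒ the optimal estimator is the posterior mean.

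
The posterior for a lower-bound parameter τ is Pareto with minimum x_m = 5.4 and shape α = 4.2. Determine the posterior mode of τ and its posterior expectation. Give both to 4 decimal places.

τ_MAP = 5.4000, E[τ|data] = 7.0875

The Pareto density is strictly decreasing on [x_m, ∞), so the mode is x_m = 5.4000.
Mean = α·x_m/(α−1) = 4.2·5.4/3.2 = 7.0875.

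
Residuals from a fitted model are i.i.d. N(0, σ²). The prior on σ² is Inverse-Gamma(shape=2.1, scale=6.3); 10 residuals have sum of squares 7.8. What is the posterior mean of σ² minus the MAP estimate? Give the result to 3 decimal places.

Posterior: Inverse-Gamma(shape = 2.1+10/2 = 7.1, scale = 6.3+7.8/2 = 10.2).
Mode = β/(α+1) = 10.2/8.1 = 1.259.
Mean = β/(α−1) = 10.2/6.1 = 1.672.
Difference = 1.672 − 1.259 = 0.413.

0.413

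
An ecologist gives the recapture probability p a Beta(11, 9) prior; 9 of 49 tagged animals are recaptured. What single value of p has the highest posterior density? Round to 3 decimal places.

Posterior: Beta(11+9, 9+40) = Beta(20, 49).
Mode = (20−1)/(20+49−2) = 19/67 = 0.284.
Mean = 20/(20+49) = 20/69 = 0.290.
This is the posterior mode — the MAP estimate.

0.284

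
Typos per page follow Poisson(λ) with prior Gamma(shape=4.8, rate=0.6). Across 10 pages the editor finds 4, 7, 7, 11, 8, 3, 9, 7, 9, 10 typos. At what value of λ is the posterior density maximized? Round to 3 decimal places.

Σ counts = 75. Posterior: Gamma(shape = 4.8+75 = 79.8, rate = 0.6+10 = 10.6).
Mode = (α−1)/β = 78.8/10.6 = 7.434.
Mean = α/β = 79.8/10.6 = 7.528.
This is the posterior mode — the MAP estimate.

7.434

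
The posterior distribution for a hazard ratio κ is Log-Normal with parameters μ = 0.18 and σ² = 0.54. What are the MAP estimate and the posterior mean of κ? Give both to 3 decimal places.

MAP = 0.698, posterior mean = 1.568

Mode = exp(μ − σ²) = exp(-0.36) = 0.698.
Mean = exp(μ + σ²/2) = exp(0.450) = 1.568.
Mean > mode: the posterior has a right tail.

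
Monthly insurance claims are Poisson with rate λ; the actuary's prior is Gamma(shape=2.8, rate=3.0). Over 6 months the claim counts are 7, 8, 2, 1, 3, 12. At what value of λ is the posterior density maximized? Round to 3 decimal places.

Σ counts = 33. Posterior: Gamma(shape = 2.8+33 = 35.8, rate = 3.0+6 = 9.0).
Mode = (α−1)/β = 34.8/9.0 = 3.867.
Mean = α/β = 35.8/9.0 = 3.978.
This is the posterior mode — the MAP estimate.

3.867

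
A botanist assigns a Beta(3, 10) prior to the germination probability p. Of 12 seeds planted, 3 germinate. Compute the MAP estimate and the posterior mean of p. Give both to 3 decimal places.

Posterior: Beta(3+3, 10+9) = Beta(6, 19).
Mode = (6−1)/(6+19−2) = 5/23 = 0.217.
Mean = 6/(6+19) = 6/25 = 0.240.
The posterior is right-skewed, so the mean exceeds the mode.

MAP = 0.217, posterior mean = 0.240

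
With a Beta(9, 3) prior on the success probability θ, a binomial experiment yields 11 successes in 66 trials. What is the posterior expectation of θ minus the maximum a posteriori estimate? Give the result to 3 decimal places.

Posterior: Beta(9+11, 3+55) = Beta(20, 58).
Mode = (20−1)/(20+58−2) = 19/76 = 0.250.
Mean = 20/(20+58) = 20/78 = 0.256.
Difference = 0.256 − 0.250 = 0.006.

0.006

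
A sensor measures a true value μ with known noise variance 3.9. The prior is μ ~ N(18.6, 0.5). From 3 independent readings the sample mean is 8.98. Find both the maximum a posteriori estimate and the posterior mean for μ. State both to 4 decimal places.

Posterior for μ is Normal. Precision-weighted mean: (1/0.5·18.6 + 3/3.9·8.98) / (1/0.5 + 3/3.9) = 15.9278.
A Normal posterior is symmetric, so mode = mean.

MAP = 15.9278; posterior mean = 15.9278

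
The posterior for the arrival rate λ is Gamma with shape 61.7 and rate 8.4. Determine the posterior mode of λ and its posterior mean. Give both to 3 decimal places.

MAP: 7.226. Posterior mean: 7.345.

Mode = (α−1)/β = 60.7/8.4 = 7.226.
Mean = α/β = 61.7/8.4 = 7.345.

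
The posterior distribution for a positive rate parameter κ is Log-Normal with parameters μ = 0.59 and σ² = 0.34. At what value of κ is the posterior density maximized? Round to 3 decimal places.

1.284

Mode = exp(μ − σ²) = exp(0.25) = 1.284.
Mean = exp(μ + σ²/2) = exp(0.760) = 2.138.
This is the posterior mode — the MAP estimate.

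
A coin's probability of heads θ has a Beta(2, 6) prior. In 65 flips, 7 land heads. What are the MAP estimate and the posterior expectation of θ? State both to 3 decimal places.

MAP = 0.113; posterior mean = 0.123

Posterior: Beta(2+7, 6+58) = Beta(9, 64).
Mode = (9−1)/(9+64−2) = 8/71 = 0.113.
Mean = 9/(9+64) = 9/73 = 0.123.
Right-skewed posterior ⇒ mode < mean.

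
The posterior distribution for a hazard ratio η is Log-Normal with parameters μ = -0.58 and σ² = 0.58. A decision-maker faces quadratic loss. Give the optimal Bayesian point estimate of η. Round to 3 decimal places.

0.748

Mode = exp(μ − σ²) = exp(-1.16) = 0.313.
Mean = exp(μ + σ²/2) = exp(-0.290) = 0.748.
Quadratic loss ⇒ the optimal estimator is the posterior mean.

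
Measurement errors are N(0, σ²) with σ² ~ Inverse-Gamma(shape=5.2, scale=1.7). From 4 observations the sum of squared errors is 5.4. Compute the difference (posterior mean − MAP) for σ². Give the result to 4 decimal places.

Posterior: Inverse-Gamma(shape = 5.2+4/2 = 7.2, scale = 1.7+5.4/2 = 4.4).
Mode = β/(α+1) = 4.4/8.2 = 0.5366.
Mean = β/(α−1) = 4.4/6.2 = 0.7097.
Difference = 0.7097 − 0.5366 = 0.1731.

0.1731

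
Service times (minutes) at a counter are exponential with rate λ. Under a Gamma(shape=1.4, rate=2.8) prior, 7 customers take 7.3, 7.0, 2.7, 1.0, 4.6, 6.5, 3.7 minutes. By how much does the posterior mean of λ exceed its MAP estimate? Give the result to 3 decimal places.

0.028

Σ times = 32.8. Posterior: Gamma(shape = 1.4+7 = 8.4, rate = 2.8+32.8 = 35.6).
Mode = (α−1)/β = 7.4/35.6 = 0.208.
Mean = α/β = 8.4/35.6 = 0.236.
Difference = 0.236 − 0.208 = 0.028.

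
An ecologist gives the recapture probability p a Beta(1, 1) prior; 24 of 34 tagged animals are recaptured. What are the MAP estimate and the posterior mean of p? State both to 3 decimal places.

Posterior: Beta(1+24, 1+10) = Beta(25, 11).
Mode = (25−1)/(25+11−2) = 24/34 = 0.706.
With a flat prior the MAP equals the MLE, 24/34.
Mean = 25/(25+11) = 25/36 = 0.694.

p_MAP = 0.706, E[p|data] = 0.694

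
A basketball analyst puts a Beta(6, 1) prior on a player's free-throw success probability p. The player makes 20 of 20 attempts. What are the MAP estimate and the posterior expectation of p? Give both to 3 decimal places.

Posterior: Beta(6+20, 1+0) = Beta(26, 1).
Since β = 1 ≤ 1 and α > 1, the Beta density is monotone increasing on [0,1]; the mode is at 1.
Mean = 26/(26+1) = 0.963.

MAP estimate = 1.000, posterior expectation = 0.963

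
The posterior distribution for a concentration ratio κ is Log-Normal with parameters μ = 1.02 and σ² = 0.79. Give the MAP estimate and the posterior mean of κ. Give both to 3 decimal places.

Mode = exp(μ − σ²) = exp(0.23) = 1.259.
Mean = exp(μ + σ²/2) = exp(1.415) = 4.116.

MAP = 1.259; posterior mean = 4.116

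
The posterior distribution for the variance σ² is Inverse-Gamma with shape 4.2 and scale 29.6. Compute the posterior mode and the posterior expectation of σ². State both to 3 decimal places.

Mode = β/(α+1) = 29.6/5.2 = 5.692.
Mean = β/(α−1) = 29.6/3.2 = 9.250.

MAP = 5.692; posterior mean = 9.250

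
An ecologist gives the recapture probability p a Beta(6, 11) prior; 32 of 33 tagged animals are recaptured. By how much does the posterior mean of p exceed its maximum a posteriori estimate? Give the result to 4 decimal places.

-0.0108

Posterior: Beta(6+32, 11+1) = Beta(38, 12).
Mode = (38−1)/(38+12−2) = 37/48 = 0.7708.
Mean = 38/(38+12) = 38/50 = 0.7600.
Difference = 0.7600 − 0.7708 = -0.0108.
Left-skewed posterior ⇒ mean < mode.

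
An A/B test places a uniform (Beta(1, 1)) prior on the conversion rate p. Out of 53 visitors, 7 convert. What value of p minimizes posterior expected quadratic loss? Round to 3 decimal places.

Posterior: Beta(1+7, 1+46) = Beta(8, 47).
Mode = (8−1)/(8+47−2) = 7/53 = 0.132.
With a flat prior the MAP equals the MLE, 7/53.
Mean = 8/(8+47) = 8/55 = 0.145.
Quadratic loss ⇒ the optimal estimator is the posterior mean.

0.145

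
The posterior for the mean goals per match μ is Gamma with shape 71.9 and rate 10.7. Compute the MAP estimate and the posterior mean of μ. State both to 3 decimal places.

Mode = (α−1)/β = 70.9/10.7 = 6.626.
Mean = α/β = 71.9/10.7 = 6.720.
Mean > mode: the posterior has a right tail.

μ_MAP = 6.626, E[μ|data] = 6.720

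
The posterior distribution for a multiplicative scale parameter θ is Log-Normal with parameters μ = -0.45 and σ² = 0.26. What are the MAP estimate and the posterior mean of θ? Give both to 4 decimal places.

MAP = 0.4916; posterior mean = 0.7261

Mode = exp(μ − σ²) = exp(-0.71) = 0.4916.
Mean = exp(μ + σ²/2) = exp(-0.320) = 0.7261.
The mean is pulled above the mode by the posterior's right skew.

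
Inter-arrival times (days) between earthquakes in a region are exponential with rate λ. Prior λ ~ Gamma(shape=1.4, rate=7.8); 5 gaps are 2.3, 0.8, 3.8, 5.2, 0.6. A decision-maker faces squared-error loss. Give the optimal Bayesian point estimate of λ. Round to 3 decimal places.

0.312

Σ times = 12.7. Posterior: Gamma(shape = 1.4+5 = 6.4, rate = 7.8+12.7 = 20.5).
Mode = (α−1)/β = 5.4/20.5 = 0.263.
Mean = α/β = 6.4/20.5 = 0.312.
Squared-error loss ⇒ the optimal estimator is the posterior mean.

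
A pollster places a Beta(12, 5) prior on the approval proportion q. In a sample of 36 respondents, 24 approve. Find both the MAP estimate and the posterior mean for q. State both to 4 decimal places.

Posterior: Beta(12+24, 5+12) = Beta(36, 17).
Mode = (36−1)/(36+17−2) = 35/51 = 0.6863.
Mean = 36/(36+17) = 36/53 = 0.6792.

q_MAP = 0.6863, E[q|data] = 0.6792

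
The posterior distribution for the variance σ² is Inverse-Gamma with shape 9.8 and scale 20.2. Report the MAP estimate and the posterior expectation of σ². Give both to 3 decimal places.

Mode = β/(α+1) = 20.2/10.8 = 1.870.
Mean = β/(α−1) = 20.2/8.8 = 2.295.

MAP = 1.870; posterior mean = 2.295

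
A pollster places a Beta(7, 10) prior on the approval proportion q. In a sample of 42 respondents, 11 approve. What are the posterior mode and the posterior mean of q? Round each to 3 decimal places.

MAP: 0.298. Posterior mean: 0.305.

Posterior: Beta(7+11, 10+31) = Beta(18, 41).
Mode = (18−1)/(18+41−2) = 17/57 = 0.298.
Mean = 18/(18+41) = 18/59 = 0.305.
The mean is pulled above the mode by the posterior's right skew.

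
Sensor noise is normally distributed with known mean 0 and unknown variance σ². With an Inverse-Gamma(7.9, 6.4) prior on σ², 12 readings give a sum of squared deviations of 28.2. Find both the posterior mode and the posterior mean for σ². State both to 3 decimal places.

MAP = 1.376, posterior mean = 1.589

Posterior: Inverse-Gamma(shape = 7.9+12/2 = 13.9, scale = 6.4+28.2/2 = 20.5).
Mode = β/(α+1) = 20.5/14.9 = 1.376.
Mean = β/(α−1) = 20.5/12.9 = 1.589.
The mean is pulled above the mode by the posterior's right skew.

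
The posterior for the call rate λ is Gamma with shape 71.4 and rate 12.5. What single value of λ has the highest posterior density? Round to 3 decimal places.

5.632

Mode = (α−1)/β = 70.4/12.5 = 5.632.
Mean = α/β = 71.4/12.5 = 5.712.
This is the posterior mode — the MAP estimate.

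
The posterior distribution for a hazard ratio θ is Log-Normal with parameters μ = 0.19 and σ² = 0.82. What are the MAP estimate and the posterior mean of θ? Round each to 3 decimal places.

MAP = 0.533; posterior mean = 1.822

Mode = exp(μ − σ²) = exp(-0.63) = 0.533.
Mean = exp(μ + σ²/2) = exp(0.600) = 1.822.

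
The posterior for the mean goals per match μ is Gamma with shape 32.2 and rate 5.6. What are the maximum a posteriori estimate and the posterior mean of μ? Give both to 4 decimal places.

MAP = 5.5714; posterior mean = 5.7500

Mode = (α−1)/β = 31.2/5.6 = 5.5714.
Mean = α/β = 32.2/5.6 = 5.7500.
The mean is pulled above the mode by the posterior's right skew.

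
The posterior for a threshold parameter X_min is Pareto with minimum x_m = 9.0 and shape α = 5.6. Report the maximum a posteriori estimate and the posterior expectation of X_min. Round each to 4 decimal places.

MAP: 9.0000. Posterior mean: 10.9565.

The Pareto density is strictly decreasing on [x_m, ∞), so the mode is x_m = 9.0000.
Mean = α·x_m/(α−1) = 5.6·9.0/4.6 = 10.9565.
Mean > mode: the posterior has a right tail.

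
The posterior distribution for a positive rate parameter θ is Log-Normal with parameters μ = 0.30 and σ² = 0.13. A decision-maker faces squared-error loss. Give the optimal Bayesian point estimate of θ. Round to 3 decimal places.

Mode = exp(μ − σ²) = exp(0.17) = 1.185.
Mean = exp(μ + σ²/2) = exp(0.365) = 1.441.
Squared-error loss ⇒ the optimal estimator is the posterior mean.

1.441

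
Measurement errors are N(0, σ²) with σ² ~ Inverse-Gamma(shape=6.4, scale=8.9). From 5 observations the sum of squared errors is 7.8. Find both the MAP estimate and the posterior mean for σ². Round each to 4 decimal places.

MAP: 1.2929. Posterior mean: 1.6203.

Posterior: Inverse-Gamma(shape = 6.4+5/2 = 8.9, scale = 8.9+7.8/2 = 12.8).
Mode = β/(α+1) = 12.8/9.9 = 1.2929.
Mean = β/(α−1) = 12.8/7.9 = 1.6203.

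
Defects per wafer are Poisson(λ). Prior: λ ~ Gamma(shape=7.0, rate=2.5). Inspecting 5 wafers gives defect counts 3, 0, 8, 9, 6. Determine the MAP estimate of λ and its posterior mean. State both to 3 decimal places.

MAP estimate = 4.267, posterior mean = 4.400

Σ counts = 26. Posterior: Gamma(shape = 7.0+26 = 33.0, rate = 2.5+5 = 7.5).
Mode = (α−1)/β = 32.0/7.5 = 4.267.
Mean = α/β = 33.0/7.5 = 4.400.
Mean > mode: the posterior has a right tail.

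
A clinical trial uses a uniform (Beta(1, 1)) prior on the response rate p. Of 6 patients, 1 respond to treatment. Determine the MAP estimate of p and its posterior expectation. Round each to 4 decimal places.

Posterior: Beta(1+1, 1+5) = Beta(2, 6).
Mode = (2−1)/(2+6−2) = 1/6 = 0.1667.
With a flat prior the MAP equals the MLE, 1/6.
Mean = 2/(2+6) = 2/8 = 0.2500.

MAP = 0.1667, posterior mean = 0.2500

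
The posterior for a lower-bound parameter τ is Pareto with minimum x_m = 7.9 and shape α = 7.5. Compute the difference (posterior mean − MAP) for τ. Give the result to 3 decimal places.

1.215

The Pareto density is strictly decreasing on [x_m, ∞), so the mode is x_m = 7.900.
Mean = α·x_m/(α−1) = 7.5·7.9/6.5 = 9.115.
Difference = 9.115 − 7.900 = 1.215.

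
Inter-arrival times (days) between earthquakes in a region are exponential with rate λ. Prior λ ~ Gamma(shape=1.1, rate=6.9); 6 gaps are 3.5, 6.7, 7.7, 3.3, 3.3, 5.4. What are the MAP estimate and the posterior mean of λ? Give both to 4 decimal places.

Σ times = 29.9. Posterior: Gamma(shape = 1.1+6 = 7.1, rate = 6.9+29.9 = 36.8).
Mode = (α−1)/β = 6.1/36.8 = 0.1658.
Mean = α/β = 7.1/36.8 = 0.1929.

MAP estimate = 0.1658, posterior mean = 0.1929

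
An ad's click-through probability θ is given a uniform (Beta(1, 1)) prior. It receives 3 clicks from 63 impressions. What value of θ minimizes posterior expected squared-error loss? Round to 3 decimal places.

0.062

Posterior: Beta(1+3, 1+60) = Beta(4, 61).
Mode = (4−1)/(4+61−2) = 3/63 = 0.048.
With a flat prior the MAP equals the MLE, 3/63.
Mean = 4/(4+61) = 4/65 = 0.062.
Squared-error loss ⇒ the optimal estimator is the posterior mean.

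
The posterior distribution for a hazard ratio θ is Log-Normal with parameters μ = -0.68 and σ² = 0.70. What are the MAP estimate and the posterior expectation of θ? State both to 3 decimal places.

Mode = exp(μ − σ²) = exp(-1.38) = 0.252.
Mean = exp(μ + σ²/2) = exp(-0.330) = 0.719.

MAP: 0.252. Posterior mean: 0.719.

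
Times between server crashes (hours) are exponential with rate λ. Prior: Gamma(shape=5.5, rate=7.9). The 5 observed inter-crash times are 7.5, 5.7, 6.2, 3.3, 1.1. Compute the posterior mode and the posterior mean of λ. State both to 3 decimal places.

MAP: 0.300. Posterior mean: 0.331.

Σ times = 23.8. Posterior: Gamma(shape = 5.5+5 = 10.5, rate = 7.9+23.8 = 31.7).
Mode = (α−1)/β = 9.5/31.7 = 0.300.
Mean = α/β = 10.5/31.7 = 0.331.
Mean > mode: the posterior has a right tail.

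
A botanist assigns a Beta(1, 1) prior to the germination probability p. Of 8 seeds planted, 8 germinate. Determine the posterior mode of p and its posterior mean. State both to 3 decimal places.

MAP: 1.000. Posterior mean: 0.900.

Posterior: Beta(1+8, 1+0) = Beta(9, 1).
Since β = 1 ≤ 1 and α > 1, the Beta density is monotone increasing on [0,1]; the mode is at 1.
Mean = 9/(9+1) = 0.900.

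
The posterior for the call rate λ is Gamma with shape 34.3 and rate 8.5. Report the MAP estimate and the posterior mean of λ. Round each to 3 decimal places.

Mode = (α−1)/β = 33.3/8.5 = 3.918.
Mean = α/β = 34.3/8.5 = 4.035.

λ_MAP = 3.918, E[λ|data] = 4.035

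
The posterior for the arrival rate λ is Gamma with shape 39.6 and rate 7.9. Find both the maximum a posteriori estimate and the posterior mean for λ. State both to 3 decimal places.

Mode = (α−1)/β = 38.6/7.9 = 4.886.
Mean = α/β = 39.6/7.9 = 5.013.
The mean is pulled above the mode by the posterior's right skew.

MAP = 4.886, posterior mean = 5.013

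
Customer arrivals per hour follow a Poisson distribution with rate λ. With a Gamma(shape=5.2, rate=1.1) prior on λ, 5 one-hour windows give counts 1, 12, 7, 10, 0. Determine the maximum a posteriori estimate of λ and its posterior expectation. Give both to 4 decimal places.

MAP = 5.6066, posterior mean = 5.7705

Σ counts = 30. Posterior: Gamma(shape = 5.2+30 = 35.2, rate = 1.1+5 = 6.1).
Mode = (α−1)/β = 34.2/6.1 = 5.6066.
Mean = α/β = 35.2/6.1 = 5.7705.
The posterior is right-skewed, so the mean exceeds the mode.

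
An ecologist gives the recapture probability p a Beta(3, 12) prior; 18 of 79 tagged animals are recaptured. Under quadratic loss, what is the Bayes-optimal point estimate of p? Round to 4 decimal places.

0.2234

Posterior: Beta(3+18, 12+61) = Beta(21, 73).
Mode = (21−1)/(21+73−2) = 20/92 = 0.2174.
Mean = 21/(21+73) = 21/94 = 0.2234.
Quadratic loss ⇒ the optimal estimator is the posterior mean.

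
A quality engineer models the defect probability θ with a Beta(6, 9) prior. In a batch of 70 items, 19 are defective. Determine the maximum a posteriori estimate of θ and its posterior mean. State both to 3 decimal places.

Posterior: Beta(6+19, 9+51) = Beta(25, 60).
Mode = (25−1)/(25+60−2) = 24/83 = 0.289.
Mean = 25/(25+60) = 25/85 = 0.294.
The mean is pulled above the mode by the posterior's right skew.

MAP: 0.289. Posterior mean: 0.294.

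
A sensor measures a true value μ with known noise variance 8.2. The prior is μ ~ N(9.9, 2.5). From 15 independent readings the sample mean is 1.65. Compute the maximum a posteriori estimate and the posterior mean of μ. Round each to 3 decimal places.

MAP = 3.130, posterior mean = 3.130

Posterior for μ is Normal. Precision-weighted mean: (1/2.5·9.9 + 15/8.2·1.65) / (1/2.5 + 15/8.2) = 3.130.
A Normal posterior is symmetric, so mode = mean.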